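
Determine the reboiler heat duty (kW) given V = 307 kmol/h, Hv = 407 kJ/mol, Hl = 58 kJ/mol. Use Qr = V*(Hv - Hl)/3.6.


Qr = 307 * (407 - 58) / 3.6 = 307 * 349 / 3.6 = 29760

29760 kW


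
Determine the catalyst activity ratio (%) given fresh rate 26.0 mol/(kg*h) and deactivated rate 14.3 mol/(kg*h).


Activity (%) = (rate_used / rate_fresh) * 100
rate_used = 14.3, rate_fresh = 26.0
= (14.3 / 26.0) * 100
= 0.5500 * 100 = 55.00

55.00 %


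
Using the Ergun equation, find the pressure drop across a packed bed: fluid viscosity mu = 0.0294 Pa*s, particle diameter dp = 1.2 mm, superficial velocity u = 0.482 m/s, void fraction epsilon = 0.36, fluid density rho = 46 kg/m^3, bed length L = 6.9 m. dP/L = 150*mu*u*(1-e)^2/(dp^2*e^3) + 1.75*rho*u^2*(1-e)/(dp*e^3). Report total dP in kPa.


dp = 1.2 mm = 0.0012 m
Viscous term = 150*0.0294*0.482*(1-0.36)^2 / (0.0012^2*0.36^3) = 12959100
Inertial term = 1.75*46*0.482^2*(1-0.36) / (0.0012*0.36^3) = 213787
dP/L = 12959100 + 213787 = 13172900 Pa/m
dP = 13172900 * 6.9 / 1000 = 90890 kPa

90890 kPa


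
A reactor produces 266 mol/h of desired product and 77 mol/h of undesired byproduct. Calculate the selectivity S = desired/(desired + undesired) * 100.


Selectivity = desired / (desired + undesired) * 100
Total products = 266 + 77 = 343 mol/h
S = 266 / 343 * 100
= 0.7755 * 100
= 77.55 %

77.55 %


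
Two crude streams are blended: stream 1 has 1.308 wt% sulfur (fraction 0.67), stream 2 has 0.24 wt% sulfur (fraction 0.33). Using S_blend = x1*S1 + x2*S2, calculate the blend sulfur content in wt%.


Linear sulfur blending: S_blend = x1*S1 + x2*S2
Contribution 1: 0.67 * 1.308 = 0.87636 wt%
Contribution 2: 0.33 * 0.24 = 0.0792 wt%
S_blend = 0.87636 + 0.0792 = 0.95556

0.95556 wt%


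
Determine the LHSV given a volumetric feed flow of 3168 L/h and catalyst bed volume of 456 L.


LHSV = volumetric feed rate / catalyst volume
= 3168 L/h / 456 L
= 6.947 h^-1

6.947 h^-1


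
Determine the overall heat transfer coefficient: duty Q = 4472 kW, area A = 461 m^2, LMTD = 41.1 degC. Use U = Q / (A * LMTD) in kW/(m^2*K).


From Q = U*A*LMTD, U = Q / (A * LMTD)
U = 4472 / (461 * 41.1) = 4472 / 18947.1 = 0.2360

0.2360 kW/(m^2*K)


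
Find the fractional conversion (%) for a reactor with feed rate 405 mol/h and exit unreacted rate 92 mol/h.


X = (F_in - F_out) / F_in * 100
Moles reacted = 405 - 92 = 313
X = 313 / 405 * 100
= 0.7728 * 100
= 77.28 %

77.28 %


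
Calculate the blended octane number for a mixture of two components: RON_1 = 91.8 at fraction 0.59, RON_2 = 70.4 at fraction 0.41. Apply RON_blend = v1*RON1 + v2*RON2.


Linear blending: RON_blend = sum(vi * RONi)
Contribution 1: 0.59 * 91.8 = 54.162
Contribution 2: 0.41 * 70.4 = 28.864
RON_blend = 54.162 + 28.864 = 83.026

83.026


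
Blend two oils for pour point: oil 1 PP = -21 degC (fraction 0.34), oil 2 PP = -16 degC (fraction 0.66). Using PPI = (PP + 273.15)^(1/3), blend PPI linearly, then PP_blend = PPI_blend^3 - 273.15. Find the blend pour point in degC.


PPI_1 = (-21 + 273.15)^(1/3) = 6.317613
PPI_2 = (-16 + 273.15)^(1/3) = 6.359098
PPI_blend = 0.34 * 6.317613 + 0.66 * 6.359098 = 6.344993
PP_blend = 6.344993^3 - 273.15 = 255.4427 - 273.15 = -17.71

-17.71 degC


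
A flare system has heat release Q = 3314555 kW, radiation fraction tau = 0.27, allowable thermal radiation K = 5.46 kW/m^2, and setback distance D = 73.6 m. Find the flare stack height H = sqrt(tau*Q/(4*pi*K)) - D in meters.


tau*Q/(4*pi*K) = 0.27 * 3314555 / (4 * pi * 5.46) = 13043.3
sqrt(13043.3) = 114.207
H = 114.207 - 73.6 = 40.61

40.61 m


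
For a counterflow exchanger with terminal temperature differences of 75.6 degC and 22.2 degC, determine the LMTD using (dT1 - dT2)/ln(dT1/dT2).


LMTD = (dT1 - dT2) / ln(dT1/dT2)
= (75.6 - 22.2) / ln(75.6 / 22.2) = 53.4 / 1.22536 = 43.58

43.58 degC


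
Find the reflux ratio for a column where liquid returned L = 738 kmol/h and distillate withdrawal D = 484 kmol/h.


Reflux ratio definition: R = L / D (liquid returned / distillate withdrawn)
L = 738 kmol/h, D = 484 kmol/h
R = 738 / 484 = 1.525

1.525


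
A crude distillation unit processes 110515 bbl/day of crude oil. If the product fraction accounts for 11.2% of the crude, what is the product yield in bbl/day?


Crude throughput = 110515 bbl/day
Fraction yield = 11.2%
yield = throughput * fraction / 100
yield = 110515 * 11.2 / 100 = 12377.68

12377.68 bbl/day


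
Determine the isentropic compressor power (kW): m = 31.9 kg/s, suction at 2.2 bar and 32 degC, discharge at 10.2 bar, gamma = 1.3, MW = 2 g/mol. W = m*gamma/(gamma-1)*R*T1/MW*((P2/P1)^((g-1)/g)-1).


Isentropic work: W = m*(gamma/(gamma-1))*(R*T1/MW)*((P2/P1)^((gamma-1)/gamma) - 1)
T1 = 32 + 273.15 = 305.15 K
Pressure ratio = 10.2 / 2.2 = 4.63636
Exponent = (1.3 - 1)/1.3 = 0.230769
(P2/P1)^exp - 1 = 4.63636^0.230769 - 1 = 0.424732
W = 31.9 * 1.3 / 0.3 * 8.314 * 305.15 / 2 * 0.424732 = 74480

74480 kW


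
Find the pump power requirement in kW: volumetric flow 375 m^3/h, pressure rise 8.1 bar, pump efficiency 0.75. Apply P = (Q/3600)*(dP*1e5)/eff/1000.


Q = 375 / 3600 = 0.104167 m^3/s
P = 0.104167 * (8.1 * 1e5) / 0.75 / 1000 = 112.5

112.5 kW


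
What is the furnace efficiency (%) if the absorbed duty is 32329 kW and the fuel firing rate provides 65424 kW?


Furnace efficiency = Q_absorbed / Q_fuel * 100
= 32329 / 65424 * 100 = 49.41

49.41 %


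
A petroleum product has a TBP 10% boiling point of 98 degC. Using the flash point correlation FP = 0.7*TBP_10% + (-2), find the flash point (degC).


FP = 0.7 * 98 + (-2) = 66.6

66.6 degC


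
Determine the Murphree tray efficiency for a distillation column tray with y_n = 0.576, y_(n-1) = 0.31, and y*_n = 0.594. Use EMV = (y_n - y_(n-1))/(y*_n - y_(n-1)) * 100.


Murphree vapor efficiency: EMV = (y_n - y_(n-1)) / (y*_n - y_(n-1)) * 100
EMV = (0.576 - 0.31) / (0.594 - 0.31) * 100 = 0.266 / 0.284 * 100 = 93.66

93.66 %


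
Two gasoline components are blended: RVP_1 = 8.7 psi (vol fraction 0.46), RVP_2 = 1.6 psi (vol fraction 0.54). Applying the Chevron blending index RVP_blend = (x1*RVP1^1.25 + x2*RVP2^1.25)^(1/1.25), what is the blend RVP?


Chevron index: RVP_blend = (sum xi*RVPi^1.25)^(1/1.25)
RVP^1.25 terms: 0.46 * 8.7^1.25 + 0.54 * 1.6^1.25 = 7.84489
RVP_blend = 7.84489^(1/1.25) = 5.196

5.196 psi


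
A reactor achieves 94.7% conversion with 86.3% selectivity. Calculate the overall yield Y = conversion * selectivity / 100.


Overall yield = conversion (%) * selectivity (%) / 100
Conversion = 94.7%, Selectivity = 86.3%
Y = 94.7 * 86.3 / 100
= 81.7261 %

81.7261 %


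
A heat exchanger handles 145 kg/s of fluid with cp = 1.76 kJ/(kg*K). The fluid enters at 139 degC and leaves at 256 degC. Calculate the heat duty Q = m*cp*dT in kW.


Q = m_dot * cp * delta_T
delta_T = 256 - 139 = 117 K
Q = 145 * 1.76 * 117
= 255.2 * 117
= 29858.4 kW

29858.4 kW


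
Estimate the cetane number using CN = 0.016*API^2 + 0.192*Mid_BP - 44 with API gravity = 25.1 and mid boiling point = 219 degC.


CN = 0.016 * 25.1^2 + 0.192 * 219 - 44
CN = 10.08016 + 42.048 - 44 = 8.12816

8.12816


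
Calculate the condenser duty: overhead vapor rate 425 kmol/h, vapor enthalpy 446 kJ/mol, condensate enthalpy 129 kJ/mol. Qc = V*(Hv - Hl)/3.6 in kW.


Qc = 425 * (446 - 129) / 3.6 = 425 * 317 / 3.6 = 37420

37420 kW


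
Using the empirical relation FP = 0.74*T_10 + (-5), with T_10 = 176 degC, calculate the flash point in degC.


FP = 0.74 * 176 + (-5) = 125.24

125.24 degC


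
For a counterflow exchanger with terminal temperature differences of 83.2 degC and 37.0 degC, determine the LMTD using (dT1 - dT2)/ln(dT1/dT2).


LMTD = (dT1 - dT2) / ln(dT1/dT2)
= (83.2 - 37.0) / ln(83.2 / 37.0) = 46.2 / 0.810329 = 57.01

57.01 degC


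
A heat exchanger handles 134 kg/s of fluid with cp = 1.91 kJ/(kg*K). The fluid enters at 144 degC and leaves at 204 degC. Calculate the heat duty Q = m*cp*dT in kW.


Q = m_dot * cp * delta_T
delta_T = 204 - 144 = 60 K
Q = 134 * 1.91 * 60
= 255.94 * 60
= 15356.4 kW

15356.4 kW


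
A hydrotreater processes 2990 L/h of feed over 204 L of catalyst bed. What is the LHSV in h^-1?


LHSV = volumetric feed rate / catalyst volume
= 2990 L/h / 204 L
= 14.66 h^-1

14.66 h^-1


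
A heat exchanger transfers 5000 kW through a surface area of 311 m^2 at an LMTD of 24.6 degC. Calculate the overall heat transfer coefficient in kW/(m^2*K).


From Q = U*A*LMTD, U = Q / (A * LMTD)
U = 5000 / (311 * 24.6) = 5000 / 7650.6 = 0.6535

0.6535 kW/(m^2*K)


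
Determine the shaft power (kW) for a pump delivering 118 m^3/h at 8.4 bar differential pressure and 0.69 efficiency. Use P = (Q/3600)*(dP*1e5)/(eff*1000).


Q = 118 / 3600 = 0.0327778 m^3/s
P = 0.0327778 * (8.4 * 1e5) / 0.69 / 1000 = 39.90

39.90 kW


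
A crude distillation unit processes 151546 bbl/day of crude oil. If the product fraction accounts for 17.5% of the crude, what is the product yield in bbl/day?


Crude throughput = 151546 bbl/day
Fraction yield = 17.5%
yield = throughput * fraction / 100
yield = 151546 * 17.5 / 100 = 26520.55

26520.55 bbl/day


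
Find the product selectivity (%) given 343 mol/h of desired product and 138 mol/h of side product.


Selectivity = desired / (desired + undesired) * 100
Total products = 343 + 138 = 481 mol/h
S = 343 / 481 * 100
= 0.7131 * 100
= 71.31 %

71.31 %


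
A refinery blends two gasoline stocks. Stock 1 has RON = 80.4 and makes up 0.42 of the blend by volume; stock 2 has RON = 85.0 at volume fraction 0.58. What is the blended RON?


Linear blending: RON_blend = sum(vi * RONi)
Contribution 1: 0.42 * 80.4 = 33.768
Contribution 2: 0.58 * 85.0 = 49.3
RON_blend = 33.768 + 49.3 = 83.068

83.068


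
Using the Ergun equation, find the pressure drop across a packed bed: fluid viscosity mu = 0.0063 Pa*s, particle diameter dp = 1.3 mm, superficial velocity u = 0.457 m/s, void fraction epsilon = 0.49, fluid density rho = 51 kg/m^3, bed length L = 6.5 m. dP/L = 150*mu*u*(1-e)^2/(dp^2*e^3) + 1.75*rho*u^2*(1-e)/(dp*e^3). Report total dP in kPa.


dp = 1.3 mm = 0.0013 m
Viscous term = 150*0.0063*0.457*(1-0.49)^2 / (0.0013^2*0.49^3) = 564954
Inertial term = 1.75*51*0.457^2*(1-0.49) / (0.0013*0.49^3) = 62155.4
dP/L = 564954 + 62155.4 = 627109 Pa/m
dP = 627109 * 6.5 / 1000 = 4076 kPa

4076 kPa


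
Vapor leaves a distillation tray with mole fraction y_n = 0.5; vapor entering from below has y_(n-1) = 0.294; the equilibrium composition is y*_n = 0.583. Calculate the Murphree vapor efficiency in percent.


Murphree vapor efficiency: EMV = (y_n - y_(n-1)) / (y*_n - y_(n-1)) * 100
EMV = (0.5 - 0.294) / (0.583 - 0.294) * 100 = 0.206 / 0.289 * 100 = 71.28

71.28 %


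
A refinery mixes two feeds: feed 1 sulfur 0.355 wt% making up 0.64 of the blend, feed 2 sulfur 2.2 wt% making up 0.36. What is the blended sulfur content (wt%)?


Linear sulfur blending: S_blend = x1*S1 + x2*S2
Contribution 1: 0.64 * 0.355 = 0.2272 wt%
Contribution 2: 0.36 * 2.2 = 0.792 wt%
S_blend = 0.2272 + 0.792 = 1.0192

1.0192 wt%


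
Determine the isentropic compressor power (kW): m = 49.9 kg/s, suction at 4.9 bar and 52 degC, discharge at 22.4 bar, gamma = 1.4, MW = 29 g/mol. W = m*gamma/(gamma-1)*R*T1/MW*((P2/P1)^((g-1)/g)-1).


Isentropic work: W = m*(gamma/(gamma-1))*(R*T1/MW)*((P2/P1)^((gamma-1)/gamma) - 1)
T1 = 52 + 273.15 = 325.15 K
Pressure ratio = 22.4 / 4.9 = 4.57143
Exponent = (1.4 - 1)/1.4 = 0.285714
(P2/P1)^exp - 1 = 4.57143^0.285714 - 1 = 0.543783
W = 49.9 * 1.4 / 0.4 * 8.314 * 325.15 / 29 * 0.543783 = 8853

8853 kW


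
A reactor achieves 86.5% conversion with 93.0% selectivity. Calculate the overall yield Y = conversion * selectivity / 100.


Overall yield = conversion (%) * selectivity (%) / 100
Conversion = 86.5%, Selectivity = 93.0%
Y = 86.5 * 93.0 / 100
= 80.445 %

80.445 %


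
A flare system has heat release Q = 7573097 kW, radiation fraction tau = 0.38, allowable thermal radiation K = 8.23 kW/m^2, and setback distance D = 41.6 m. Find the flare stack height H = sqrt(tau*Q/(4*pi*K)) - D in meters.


tau*Q/(4*pi*K) = 0.38 * 7573097 / (4 * pi * 8.23) = 27825.8
sqrt(27825.8) = 166.811
H = 166.811 - 41.6 = 125.2

125.2 m


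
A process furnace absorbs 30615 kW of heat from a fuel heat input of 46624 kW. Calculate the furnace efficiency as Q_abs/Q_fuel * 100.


Furnace efficiency = Q_absorbed / Q_fuel * 100
= 30615 / 46624 * 100 = 65.66

65.66 %


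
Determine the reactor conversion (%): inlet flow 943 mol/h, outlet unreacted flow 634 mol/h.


X = (F_in - F_out) / F_in * 100
Moles reacted = 943 - 634 = 309
X = 309 / 943 * 100
= 0.3277 * 100
= 32.77 %

32.77 %


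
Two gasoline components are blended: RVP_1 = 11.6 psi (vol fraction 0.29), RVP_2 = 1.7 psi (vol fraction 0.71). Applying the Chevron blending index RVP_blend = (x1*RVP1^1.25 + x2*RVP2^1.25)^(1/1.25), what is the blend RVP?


Chevron index: RVP_blend = (sum xi*RVPi^1.25)^(1/1.25)
RVP^1.25 terms: 0.29 * 11.6^1.25 + 0.71 * 1.7^1.25 = 7.58649
RVP_blend = 7.58649^(1/1.25) = 5.059

5.059 psi


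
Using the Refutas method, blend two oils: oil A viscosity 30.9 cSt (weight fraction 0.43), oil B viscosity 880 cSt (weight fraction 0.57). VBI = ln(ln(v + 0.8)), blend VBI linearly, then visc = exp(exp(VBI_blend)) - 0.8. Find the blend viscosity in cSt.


Refutas method: VBN_i = 14.534*ln(ln(visc_i + 0.8)) + 10.975, blended linearly by mass fraction; since VBN is linear in VBI_i = ln(ln(visc_i + 0.8)) and the fractions sum to 1, blend VBI directly: visc = exp(exp(VBI_blend)) - 0.8
VBI_1 = ln(ln(30.9 + 0.8)) = 1.2402
VBI_2 = ln(ln(880 + 0.8)) = 1.9141
VBI_blend = 0.43 * 1.2402 + 0.57 * 1.9141 = 1.62432
visc_blend = exp(exp(1.62432)) - 0.8 = 159.2

159.2 cSt


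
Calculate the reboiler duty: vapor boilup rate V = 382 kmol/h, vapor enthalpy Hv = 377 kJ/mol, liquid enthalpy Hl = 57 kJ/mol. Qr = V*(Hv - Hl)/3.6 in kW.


Qr = 382 * (377 - 57) / 3.6 = 382 * 320 / 3.6 = 33960

33960 kW


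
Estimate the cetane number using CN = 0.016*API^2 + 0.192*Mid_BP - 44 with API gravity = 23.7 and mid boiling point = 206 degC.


CN = 0.016 * 23.7^2 + 0.192 * 206 - 44
CN = 8.98704 + 39.552 - 44 = 4.53904

4.53904


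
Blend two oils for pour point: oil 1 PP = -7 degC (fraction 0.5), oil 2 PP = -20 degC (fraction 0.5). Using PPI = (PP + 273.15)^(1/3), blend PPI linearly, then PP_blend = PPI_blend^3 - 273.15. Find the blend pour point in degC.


PPI_1 = (-7 + 273.15)^(1/3) = 6.432436
PPI_2 = (-20 + 273.15)^(1/3) = 6.325953
PPI_blend = 0.5 * 6.432436 + 0.5 * 6.325953 = 6.379195
PP_blend = 6.379195^3 - 273.15 = 259.5958 - 273.15 = -13.55

-13.55 degC


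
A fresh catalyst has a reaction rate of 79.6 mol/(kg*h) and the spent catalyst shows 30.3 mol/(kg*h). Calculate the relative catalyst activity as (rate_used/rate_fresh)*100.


Activity (%) = (rate_used / rate_fresh) * 100
rate_used = 30.3, rate_fresh = 79.6
= (30.3 / 79.6) * 100
= 0.3807 * 100 = 38.07

38.07 %


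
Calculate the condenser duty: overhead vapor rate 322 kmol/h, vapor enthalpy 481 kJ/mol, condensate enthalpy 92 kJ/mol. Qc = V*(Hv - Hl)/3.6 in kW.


Qc = 322 * (481 - 92) / 3.6 = 322 * 389 / 3.6 = 34790

34790 kW


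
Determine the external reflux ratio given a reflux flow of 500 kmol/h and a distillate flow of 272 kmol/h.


Reflux ratio definition: R = L / D (liquid returned / distillate withdrawn)
L = 500 kmol/h, D = 272 kmol/h
R = 500 / 272 = 1.838

1.838


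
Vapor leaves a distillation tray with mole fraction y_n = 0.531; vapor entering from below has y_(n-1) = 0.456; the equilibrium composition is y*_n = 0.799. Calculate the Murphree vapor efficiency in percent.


Murphree vapor efficiency: EMV = (y_n - y_(n-1)) / (y*_n - y_(n-1)) * 100
EMV = (0.531 - 0.456) / (0.799 - 0.456) * 100 = 0.075 / 0.343 * 100 = 21.87

21.87 %


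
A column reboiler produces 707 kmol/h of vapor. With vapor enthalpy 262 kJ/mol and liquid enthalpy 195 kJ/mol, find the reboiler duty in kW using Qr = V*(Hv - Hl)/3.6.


Qr = 707 * (262 - 195) / 3.6 = 707 * 67 / 3.6 = 13160

13160 kW


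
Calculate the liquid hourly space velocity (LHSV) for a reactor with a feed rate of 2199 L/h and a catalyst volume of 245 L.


LHSV = volumetric feed rate / catalyst volume
= 2199 L/h / 245 L
= 8.976 h^-1

8.976 h^-1


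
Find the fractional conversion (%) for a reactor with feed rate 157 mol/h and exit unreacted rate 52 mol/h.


X = (F_in - F_out) / F_in * 100
Moles reacted = 157 - 52 = 105
X = 105 / 157 * 100
= 0.6688 * 100
= 66.88 %

66.88 %


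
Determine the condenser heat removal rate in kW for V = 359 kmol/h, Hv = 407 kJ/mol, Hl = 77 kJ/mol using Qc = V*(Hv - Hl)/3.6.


Qc = 359 * (407 - 77) / 3.6 = 359 * 330 / 3.6 = 32910

32910 kW


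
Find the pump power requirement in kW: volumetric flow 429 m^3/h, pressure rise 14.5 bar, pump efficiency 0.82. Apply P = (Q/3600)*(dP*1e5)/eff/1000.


Q = 429 / 3600 = 0.119167 m^3/s
P = 0.119167 * (14.5 * 1e5) / 0.82 / 1000 = 210.7

210.7 kW


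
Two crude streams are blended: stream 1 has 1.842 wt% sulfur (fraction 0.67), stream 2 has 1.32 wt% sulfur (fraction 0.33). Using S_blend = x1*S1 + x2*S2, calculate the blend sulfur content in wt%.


Linear sulfur blending: S_blend = x1*S1 + x2*S2
Contribution 1: 0.67 * 1.842 = 1.23414 wt%
Contribution 2: 0.33 * 1.32 = 0.4356 wt%
S_blend = 1.23414 + 0.4356 = 1.66974

1.66974 wt%


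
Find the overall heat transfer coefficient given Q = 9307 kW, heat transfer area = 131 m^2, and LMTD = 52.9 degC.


From Q = U*A*LMTD, U = Q / (A * LMTD)
U = 9307 / (131 * 52.9) = 9307 / 6929.9 = 1.343

1.343 kW/(m^2*K)


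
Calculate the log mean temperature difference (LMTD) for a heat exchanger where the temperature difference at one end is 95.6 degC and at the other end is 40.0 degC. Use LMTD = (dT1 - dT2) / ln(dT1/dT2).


LMTD = (dT1 - dT2) / ln(dT1/dT2)
= (95.6 - 40.0) / ln(95.6 / 40.0) = 55.6 / 0.871293 = 63.81

63.81 degC


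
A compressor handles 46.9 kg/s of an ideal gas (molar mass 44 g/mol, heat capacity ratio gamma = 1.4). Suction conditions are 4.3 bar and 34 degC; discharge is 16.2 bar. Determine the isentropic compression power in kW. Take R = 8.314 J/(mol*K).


Isentropic work: W = m*(gamma/(gamma-1))*(R*T1/MW)*((P2/P1)^((gamma-1)/gamma) - 1)
T1 = 34 + 273.15 = 307.15 K
Pressure ratio = 16.2 / 4.3 = 3.76744
Exponent = (1.4 - 1)/1.4 = 0.285714
(P2/P1)^exp - 1 = 3.76744^0.285714 - 1 = 0.460779
W = 46.9 * 1.4 / 0.4 * 8.314 * 307.15 / 44 * 0.460779 = 4390

4390 kW


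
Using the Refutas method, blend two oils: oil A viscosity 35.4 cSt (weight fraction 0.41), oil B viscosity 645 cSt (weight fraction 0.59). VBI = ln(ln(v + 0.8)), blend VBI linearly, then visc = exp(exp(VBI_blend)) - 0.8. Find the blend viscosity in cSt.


Refutas method: VBN_i = 14.534*ln(ln(visc_i + 0.8)) + 10.975, blended linearly by mass fraction; since VBN is linear in VBI_i = ln(ln(visc_i + 0.8)) and the fractions sum to 1, blend VBI directly: visc = exp(exp(VBI_blend)) - 0.8
VBI_1 = ln(ln(35.4 + 0.8)) = 1.27789
VBI_2 = ln(ln(645 + 0.8)) = 1.86725
VBI_blend = 0.41 * 1.27789 + 0.59 * 1.86725 = 1.62561
visc_blend = exp(exp(1.62561)) - 0.8 = 160.2

160.2 cSt


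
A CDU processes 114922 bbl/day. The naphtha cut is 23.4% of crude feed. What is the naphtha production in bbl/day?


Crude throughput = 114922 bbl/day
Fraction yield = 23.4%
yield = throughput * fraction / 100
yield = 114922 * 23.4 / 100 = 26891.748

26891.748 bbl/day


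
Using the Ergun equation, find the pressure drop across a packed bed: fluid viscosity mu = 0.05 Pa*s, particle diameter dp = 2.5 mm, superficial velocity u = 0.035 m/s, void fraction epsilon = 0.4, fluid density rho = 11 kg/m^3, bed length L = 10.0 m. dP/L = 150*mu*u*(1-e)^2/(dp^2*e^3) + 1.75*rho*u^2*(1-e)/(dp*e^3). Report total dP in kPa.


dp = 2.5 mm = 0.0025 m
Viscous term = 150*0.05*0.035*(1-0.4)^2 / (0.0025^2*0.4^3) = 236250
Inertial term = 1.75*11*0.035^2*(1-0.4) / (0.0025*0.4^3) = 88.4297
dP/L = 236250 + 88.4297 = 236338 Pa/m
dP = 236338 * 10.0 / 1000 = 2363 kPa

2363 kPa


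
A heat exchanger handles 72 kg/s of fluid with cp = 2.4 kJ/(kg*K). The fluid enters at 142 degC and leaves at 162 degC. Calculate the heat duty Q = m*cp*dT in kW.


Q = m_dot * cp * delta_T
delta_T = 162 - 142 = 20 K
Q = 72 * 2.4 * 20
= 172.8 * 20
= 3456 kW

3456 kW


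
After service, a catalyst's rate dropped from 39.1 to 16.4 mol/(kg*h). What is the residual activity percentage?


Activity (%) = (rate_used / rate_fresh) * 100
rate_used = 16.4, rate_fresh = 39.1
= (16.4 / 39.1) * 100
= 0.4194 * 100 = 41.94

41.94 %


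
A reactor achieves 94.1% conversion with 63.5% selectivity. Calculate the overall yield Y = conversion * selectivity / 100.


Overall yield = conversion (%) * selectivity (%) / 100
Conversion = 94.1%, Selectivity = 63.5%
Y = 94.1 * 63.5 / 100
= 59.7535 %

59.7535 %


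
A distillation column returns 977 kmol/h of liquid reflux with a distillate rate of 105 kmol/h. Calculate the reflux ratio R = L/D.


Reflux ratio definition: R = L / D (liquid returned / distillate withdrawn)
L = 977 kmol/h, D = 105 kmol/h
R = 977 / 105 = 9.305

9.305


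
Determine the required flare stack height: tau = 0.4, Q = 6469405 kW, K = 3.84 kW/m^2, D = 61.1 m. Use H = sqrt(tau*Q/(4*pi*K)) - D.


tau*Q/(4*pi*K) = 0.4 * 6469405 / (4 * pi * 3.84) = 53627
sqrt(53627) = 231.575
H = 231.575 - 61.1 = 170.5

170.5 m


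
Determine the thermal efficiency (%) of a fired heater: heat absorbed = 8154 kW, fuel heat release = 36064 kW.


Furnace efficiency = Q_absorbed / Q_fuel * 100
= 8154 / 36064 * 100 = 22.61

22.61 %


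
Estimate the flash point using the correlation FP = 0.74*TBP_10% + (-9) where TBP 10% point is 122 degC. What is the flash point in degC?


FP = 0.74 * 122 + (-9) = 81.28

81.28 degC


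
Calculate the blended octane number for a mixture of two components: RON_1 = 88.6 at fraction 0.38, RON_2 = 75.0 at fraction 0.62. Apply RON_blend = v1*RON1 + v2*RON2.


Linear blending: RON_blend = sum(vi * RONi)
Contribution 1: 0.38 * 88.6 = 33.668
Contribution 2: 0.62 * 75.0 = 46.5
RON_blend = 33.668 + 46.5 = 80.168

80.168


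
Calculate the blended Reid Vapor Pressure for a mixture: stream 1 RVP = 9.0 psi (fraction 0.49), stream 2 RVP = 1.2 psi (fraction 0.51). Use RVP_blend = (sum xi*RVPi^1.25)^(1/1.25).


Chevron index: RVP_blend = (sum xi*RVPi^1.25)^(1/1.25)
RVP^1.25 terms: 0.49 * 9.0^1.25 + 0.51 * 1.2^1.25 = 8.27888
RVP_blend = 8.27888^(1/1.25) = 5.425

5.425 psi


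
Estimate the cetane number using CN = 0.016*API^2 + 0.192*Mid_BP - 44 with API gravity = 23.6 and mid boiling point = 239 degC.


CN = 0.016 * 23.6^2 + 0.192 * 239 - 44
CN = 8.91136 + 45.888 - 44 = 10.79936

10.79936


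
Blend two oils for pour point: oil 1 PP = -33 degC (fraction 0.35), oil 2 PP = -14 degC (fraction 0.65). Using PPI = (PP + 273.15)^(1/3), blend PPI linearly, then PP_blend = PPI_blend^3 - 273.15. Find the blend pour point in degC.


PPI_1 = (-33 + 273.15)^(1/3) = 6.215759
PPI_2 = (-14 + 273.15)^(1/3) = 6.375541
PPI_blend = 0.35 * 6.215759 + 0.65 * 6.375541 = 6.319617
PP_blend = 6.319617^3 - 273.15 = 252.3901 - 273.15 = -20.76

-20.76 degC


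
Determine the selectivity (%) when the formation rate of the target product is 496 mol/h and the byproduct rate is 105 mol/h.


Selectivity = desired / (desired + undesired) * 100
Total products = 496 + 105 = 601 mol/h
S = 496 / 601 * 100
= 0.8253 * 100
= 82.53 %

82.53 %


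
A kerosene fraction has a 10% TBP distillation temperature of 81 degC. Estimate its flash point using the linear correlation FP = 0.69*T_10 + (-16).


FP = 0.69 * 81 + (-16) = 39.89

39.89 degC


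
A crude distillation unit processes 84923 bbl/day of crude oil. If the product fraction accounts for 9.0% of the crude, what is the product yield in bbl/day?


Crude throughput = 84923 bbl/day
Fraction yield = 9.0%
yield = throughput * fraction / 100
yield = 84923 * 9.0 / 100 = 7643.07

7643.07 bbl/day


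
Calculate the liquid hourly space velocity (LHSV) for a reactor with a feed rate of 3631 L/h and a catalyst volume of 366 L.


LHSV = volumetric feed rate / catalyst volume
= 3631 L/h / 366 L
= 9.921 h^-1

9.921 h^-1


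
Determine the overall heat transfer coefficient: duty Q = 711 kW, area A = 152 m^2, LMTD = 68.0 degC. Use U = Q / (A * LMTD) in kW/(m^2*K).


From Q = U*A*LMTD, U = Q / (A * LMTD)
U = 711 / (152 * 68.0) = 711 / 10336 = 0.06879

0.06879 kW/(m^2*K)


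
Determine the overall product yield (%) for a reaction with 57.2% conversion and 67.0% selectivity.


Overall yield = conversion (%) * selectivity (%) / 100
Conversion = 57.2%, Selectivity = 67.0%
Y = 57.2 * 67.0 / 100
= 38.324 %

38.324 %


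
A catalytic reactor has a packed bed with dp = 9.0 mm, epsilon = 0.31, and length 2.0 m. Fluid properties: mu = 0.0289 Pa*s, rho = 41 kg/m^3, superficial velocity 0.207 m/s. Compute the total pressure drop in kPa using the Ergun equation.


dp = 9.0 mm = 0.009 m
Viscous term = 150*0.0289*0.207*(1-0.31)^2 / (0.009^2*0.31^3) = 177047
Inertial term = 1.75*41*0.207^2*(1-0.31) / (0.009*0.31^3) = 7911.96
dP/L = 177047 + 7911.96 = 184959 Pa/m
dP = 184959 * 2.0 / 1000 = 369.9 kPa

369.9 kPa


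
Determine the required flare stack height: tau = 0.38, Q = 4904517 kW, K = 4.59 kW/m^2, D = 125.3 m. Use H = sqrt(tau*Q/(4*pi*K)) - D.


tau*Q/(4*pi*K) = 0.38 * 4904517 / (4 * pi * 4.59) = 32311.5
sqrt(32311.5) = 179.754
H = 179.754 - 125.3 = 54.45

54.45 m


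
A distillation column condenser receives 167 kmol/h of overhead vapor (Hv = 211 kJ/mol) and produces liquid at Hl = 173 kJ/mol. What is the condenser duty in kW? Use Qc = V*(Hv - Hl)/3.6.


Qc = 167 * (211 - 173) / 3.6 = 167 * 38 / 3.6 = 1763

1763 kW


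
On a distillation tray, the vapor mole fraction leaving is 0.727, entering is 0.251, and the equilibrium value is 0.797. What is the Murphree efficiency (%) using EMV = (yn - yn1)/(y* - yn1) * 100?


Murphree vapor efficiency: EMV = (y_n - y_(n-1)) / (y*_n - y_(n-1)) * 100
EMV = (0.727 - 0.251) / (0.797 - 0.251) * 100 = 0.476 / 0.546 * 100 = 87.18

87.18 %


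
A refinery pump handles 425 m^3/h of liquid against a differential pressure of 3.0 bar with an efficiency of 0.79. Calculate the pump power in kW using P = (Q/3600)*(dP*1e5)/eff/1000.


Q = 425 / 3600 = 0.118056 m^3/s
P = 0.118056 * (3.0 * 1e5) / 0.79 / 1000 = 44.83

44.83 kW


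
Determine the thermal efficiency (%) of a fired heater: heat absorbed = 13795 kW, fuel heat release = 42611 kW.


Furnace efficiency = Q_absorbed / Q_fuel * 100
= 13795 / 42611 * 100 = 32.37

32.37 %


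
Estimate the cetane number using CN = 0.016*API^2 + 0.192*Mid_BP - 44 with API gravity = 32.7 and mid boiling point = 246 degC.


CN = 0.016 * 32.7^2 + 0.192 * 246 - 44
CN = 17.10864 + 47.232 - 44 = 20.34064

20.34064


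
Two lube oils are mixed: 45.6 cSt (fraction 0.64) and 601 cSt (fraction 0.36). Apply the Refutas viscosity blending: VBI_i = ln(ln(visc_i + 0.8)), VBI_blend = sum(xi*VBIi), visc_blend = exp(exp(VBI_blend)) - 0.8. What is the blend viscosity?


Refutas method: VBN_i = 14.534*ln(ln(visc_i + 0.8)) + 10.975, blended linearly by mass fraction; since VBN is linear in VBI_i = ln(ln(visc_i + 0.8)) and the fractions sum to 1, blend VBI directly: visc = exp(exp(VBI_blend)) - 0.8
VBI_1 = ln(ln(45.6 + 0.8)) = 1.34477
VBI_2 = ln(ln(601 + 0.8)) = 1.85629
VBI_blend = 0.64 * 1.34477 + 0.36 * 1.85629 = 1.52892
visc_blend = exp(exp(1.52892)) - 0.8 = 100.0

100.0 cSt


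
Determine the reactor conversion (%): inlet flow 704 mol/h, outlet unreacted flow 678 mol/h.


X = (F_in - F_out) / F_in * 100
Moles reacted = 704 - 678 = 26
X = 26 / 704 * 100
= 0.03693 * 100
= 3.693 %

3.693 %


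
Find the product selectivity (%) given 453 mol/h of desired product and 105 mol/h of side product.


Selectivity = desired / (desired + undesired) * 100
Total products = 453 + 105 = 558 mol/h
S = 453 / 558 * 100
= 0.8118 * 100
= 81.18 %

81.18 %


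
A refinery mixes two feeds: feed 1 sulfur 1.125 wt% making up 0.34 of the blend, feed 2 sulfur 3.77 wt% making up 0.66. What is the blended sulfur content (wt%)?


Linear sulfur blending: S_blend = x1*S1 + x2*S2
Contribution 1: 0.34 * 1.125 = 0.3825 wt%
Contribution 2: 0.66 * 3.77 = 2.4882 wt%
S_blend = 0.3825 + 2.4882 = 2.8707

2.8707 wt%


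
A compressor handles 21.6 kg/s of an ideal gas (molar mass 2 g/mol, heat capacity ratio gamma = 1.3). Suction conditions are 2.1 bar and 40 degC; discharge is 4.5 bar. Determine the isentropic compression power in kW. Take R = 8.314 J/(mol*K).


Isentropic work: W = m*(gamma/(gamma-1))*(R*T1/MW)*((P2/P1)^((gamma-1)/gamma) - 1)
T1 = 40 + 273.15 = 313.15 K
Pressure ratio = 4.5 / 2.1 = 2.14286
Exponent = (1.3 - 1)/1.3 = 0.230769
(P2/P1)^exp - 1 = 2.14286^0.230769 - 1 = 0.192293
W = 21.6 * 1.3 / 0.3 * 8.314 * 313.15 / 2 * 0.192293 = 23430

23430 kW


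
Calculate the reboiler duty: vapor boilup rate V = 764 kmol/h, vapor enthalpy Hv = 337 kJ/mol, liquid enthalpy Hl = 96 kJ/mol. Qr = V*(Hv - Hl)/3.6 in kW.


Qr = 764 * (337 - 96) / 3.6 = 764 * 241 / 3.6 = 51150

51150 kW


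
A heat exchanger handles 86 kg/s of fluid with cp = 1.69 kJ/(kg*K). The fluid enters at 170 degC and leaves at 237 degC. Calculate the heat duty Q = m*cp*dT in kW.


Q = m_dot * cp * delta_T
delta_T = 237 - 170 = 67 K
Q = 86 * 1.69 * 67
= 145.34 * 67
= 9737.78 kW

9737.78 kW


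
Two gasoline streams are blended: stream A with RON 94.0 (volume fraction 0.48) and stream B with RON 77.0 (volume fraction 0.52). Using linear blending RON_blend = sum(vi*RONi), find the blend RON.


Linear blending: RON_blend = sum(vi * RONi)
Contribution 1: 0.48 * 94.0 = 45.12
Contribution 2: 0.52 * 77.0 = 40.04
RON_blend = 45.12 + 40.04 = 85.16

85.16


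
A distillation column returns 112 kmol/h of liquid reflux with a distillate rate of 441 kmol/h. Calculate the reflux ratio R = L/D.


Reflux ratio definition: R = L / D (liquid returned / distillate withdrawn)
L = 112 kmol/h, D = 441 kmol/h
R = 112 / 441 = 0.2540

0.2540


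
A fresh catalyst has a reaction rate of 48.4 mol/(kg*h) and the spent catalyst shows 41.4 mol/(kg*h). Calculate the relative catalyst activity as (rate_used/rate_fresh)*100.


Activity (%) = (rate_used / rate_fresh) * 100
rate_used = 41.4, rate_fresh = 48.4
= (41.4 / 48.4) * 100
= 0.8554 * 100 = 85.54

85.54 %


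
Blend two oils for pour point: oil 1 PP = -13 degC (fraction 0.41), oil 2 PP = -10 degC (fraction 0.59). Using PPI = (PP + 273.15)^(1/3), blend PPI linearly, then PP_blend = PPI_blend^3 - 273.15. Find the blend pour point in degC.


PPI_1 = (-13 + 273.15)^(1/3) = 6.383731
PPI_2 = (-10 + 273.15)^(1/3) = 6.408176
PPI_blend = 0.41 * 6.383731 + 0.59 * 6.408176 = 6.398154
PP_blend = 6.398154^3 - 273.15 = 261.9172 - 273.15 = -11.23

-11.23 degC


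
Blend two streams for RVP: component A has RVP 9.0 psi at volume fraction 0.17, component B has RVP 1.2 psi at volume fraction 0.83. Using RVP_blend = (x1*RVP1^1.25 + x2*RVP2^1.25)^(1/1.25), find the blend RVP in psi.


Chevron index: RVP_blend = (sum xi*RVPi^1.25)^(1/1.25)
RVP^1.25 terms: 0.17 * 9.0^1.25 + 0.83 * 1.2^1.25 = 3.69249
RVP_blend = 3.69249^(1/1.25) = 2.844

2.844 psi


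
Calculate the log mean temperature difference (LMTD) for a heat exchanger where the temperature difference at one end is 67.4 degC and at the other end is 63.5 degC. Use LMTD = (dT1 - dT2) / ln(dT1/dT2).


LMTD = (dT1 - dT2) / ln(dT1/dT2)
= (67.4 - 63.5) / ln(67.4 / 63.5) = 3.9 / 0.0596051 = 65.43

65.43 degC


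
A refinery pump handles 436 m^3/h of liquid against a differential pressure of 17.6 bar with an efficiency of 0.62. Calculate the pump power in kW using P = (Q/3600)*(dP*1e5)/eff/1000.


Q = 436 / 3600 = 0.121111 m^3/s
P = 0.121111 * (17.6 * 1e5) / 0.62 / 1000 = 343.8

343.8 kW


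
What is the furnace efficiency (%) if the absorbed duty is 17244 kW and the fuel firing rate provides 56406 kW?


Furnace efficiency = Q_absorbed / Q_fuel * 100
= 17244 / 56406 * 100 = 30.57

30.57 %


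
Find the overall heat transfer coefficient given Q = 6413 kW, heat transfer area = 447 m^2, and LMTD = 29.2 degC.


From Q = U*A*LMTD, U = Q / (A * LMTD)
U = 6413 / (447 * 29.2) = 6413 / 13052.4 = 0.4913

0.4913 kW/(m^2*K)


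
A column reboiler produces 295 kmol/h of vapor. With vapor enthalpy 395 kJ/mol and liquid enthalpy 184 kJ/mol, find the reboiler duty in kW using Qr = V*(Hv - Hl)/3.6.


Qr = 295 * (395 - 184) / 3.6 = 295 * 211 / 3.6 = 17290

17290 kW


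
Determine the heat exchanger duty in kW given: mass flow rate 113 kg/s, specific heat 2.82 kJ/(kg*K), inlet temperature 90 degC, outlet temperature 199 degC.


Q = m_dot * cp * delta_T
delta_T = 199 - 90 = 109 K
Q = 113 * 2.82 * 109
= 318.66 * 109
= 34733.94 kW

34733.94 kW


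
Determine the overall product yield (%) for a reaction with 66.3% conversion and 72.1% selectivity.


Overall yield = conversion (%) * selectivity (%) / 100
Conversion = 66.3%, Selectivity = 72.1%
Y = 66.3 * 72.1 / 100
= 47.8023 %

47.8023 %


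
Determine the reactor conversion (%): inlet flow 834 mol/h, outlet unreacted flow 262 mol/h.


X = (F_in - F_out) / F_in * 100
Moles reacted = 834 - 262 = 572
X = 572 / 834 * 100
= 0.6859 * 100
= 68.59 %

68.59 %


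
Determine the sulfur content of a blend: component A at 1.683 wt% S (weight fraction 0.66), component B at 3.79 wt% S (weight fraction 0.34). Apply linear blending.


Linear sulfur blending: S_blend = x1*S1 + x2*S2
Contribution 1: 0.66 * 1.683 = 1.11078 wt%
Contribution 2: 0.34 * 3.79 = 1.2886 wt%
S_blend = 1.11078 + 1.2886 = 2.39938

2.39938 wt%


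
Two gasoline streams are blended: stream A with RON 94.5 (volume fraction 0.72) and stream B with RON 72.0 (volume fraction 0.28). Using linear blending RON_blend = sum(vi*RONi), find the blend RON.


Linear blending: RON_blend = sum(vi * RONi)
Contribution 1: 0.72 * 94.5 = 68.04
Contribution 2: 0.28 * 72.0 = 20.16
RON_blend = 68.04 + 20.16 = 88.2

88.2


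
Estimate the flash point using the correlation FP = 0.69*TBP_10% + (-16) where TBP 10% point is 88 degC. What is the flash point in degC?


FP = 0.69 * 88 + (-16) = 44.72

44.72 degC


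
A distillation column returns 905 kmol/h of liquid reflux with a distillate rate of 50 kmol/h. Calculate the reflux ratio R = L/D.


Reflux ratio definition: R = L / D (liquid returned / distillate withdrawn)
L = 905 kmol/h, D = 50 kmol/h
R = 905 / 50 = 18.10

18.10


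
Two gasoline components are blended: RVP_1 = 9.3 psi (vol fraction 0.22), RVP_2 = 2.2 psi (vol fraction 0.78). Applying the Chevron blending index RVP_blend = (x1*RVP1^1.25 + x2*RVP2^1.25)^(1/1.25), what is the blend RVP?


Chevron index: RVP_blend = (sum xi*RVPi^1.25)^(1/1.25)
RVP^1.25 terms: 0.22 * 9.3^1.25 + 0.78 * 2.2^1.25 = 5.66283
RVP_blend = 5.66283^(1/1.25) = 4.003

4.003 psi


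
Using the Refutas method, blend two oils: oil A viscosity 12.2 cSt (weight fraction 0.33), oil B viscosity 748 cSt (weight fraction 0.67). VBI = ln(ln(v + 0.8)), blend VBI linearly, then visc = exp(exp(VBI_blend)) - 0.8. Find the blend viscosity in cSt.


Refutas method: VBN_i = 14.534*ln(ln(visc_i + 0.8)) + 10.975, blended linearly by mass fraction; since VBN is linear in VBI_i = ln(ln(visc_i + 0.8)) and the fractions sum to 1, blend VBI directly: visc = exp(exp(VBI_blend)) - 0.8
VBI_1 = ln(ln(12.2 + 0.8)) = 0.941939
VBI_2 = ln(ln(748 + 0.8)) = 1.88986
VBI_blend = 0.33 * 0.941939 + 0.67 * 1.88986 = 1.57705
visc_blend = exp(exp(1.57705)) - 0.8 = 125.8

125.8 cSt


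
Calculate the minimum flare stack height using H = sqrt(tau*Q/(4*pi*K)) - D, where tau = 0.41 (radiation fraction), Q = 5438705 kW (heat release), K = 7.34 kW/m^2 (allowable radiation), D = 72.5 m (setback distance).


tau*Q/(4*pi*K) = 0.41 * 5438705 / (4 * pi * 7.34) = 24175.4
sqrt(24175.4) = 155.484
H = 155.484 - 72.5 = 82.98

82.98 m


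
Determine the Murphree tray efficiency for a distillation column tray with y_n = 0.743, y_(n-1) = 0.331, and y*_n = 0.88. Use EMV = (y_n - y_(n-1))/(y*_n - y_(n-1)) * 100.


Murphree vapor efficiency: EMV = (y_n - y_(n-1)) / (y*_n - y_(n-1)) * 100
EMV = (0.743 - 0.331) / (0.88 - 0.331) * 100 = 0.412 / 0.549 * 100 = 75.05

75.05 %


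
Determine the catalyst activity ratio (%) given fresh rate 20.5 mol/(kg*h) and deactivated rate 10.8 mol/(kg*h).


Activity (%) = (rate_used / rate_fresh) * 100
rate_used = 10.8, rate_fresh = 20.5
= (10.8 / 20.5) * 100
= 0.5268 * 100 = 52.68

52.68 %


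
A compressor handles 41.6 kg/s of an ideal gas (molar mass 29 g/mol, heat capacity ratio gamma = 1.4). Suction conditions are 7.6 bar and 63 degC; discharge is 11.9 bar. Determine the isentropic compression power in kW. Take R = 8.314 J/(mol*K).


Isentropic work: W = m*(gamma/(gamma-1))*(R*T1/MW)*((P2/P1)^((gamma-1)/gamma) - 1)
T1 = 63 + 273.15 = 336.15 K
Pressure ratio = 11.9 / 7.6 = 1.56579
Exponent = (1.4 - 1)/1.4 = 0.285714
(P2/P1)^exp - 1 = 1.56579^0.285714 - 1 = 0.13668
W = 41.6 * 1.4 / 0.4 * 8.314 * 336.15 / 29 * 0.13668 = 1918

1918 kW


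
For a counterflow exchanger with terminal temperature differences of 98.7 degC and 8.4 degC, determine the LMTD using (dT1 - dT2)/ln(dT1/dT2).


LMTD = (dT1 - dT2) / ln(dT1/dT2)
= (98.7 - 8.4) / ln(98.7 / 8.4) = 90.3 / 2.46385 = 36.65

36.65 degC


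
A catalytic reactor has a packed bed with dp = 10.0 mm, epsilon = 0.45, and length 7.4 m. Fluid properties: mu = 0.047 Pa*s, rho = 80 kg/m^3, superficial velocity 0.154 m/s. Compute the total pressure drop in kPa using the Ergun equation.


dp = 10.0 mm = 0.01 m
Viscous term = 150*0.047*0.154*(1-0.45)^2 / (0.01^2*0.45^3) = 36041.1
Inertial term = 1.75*80*0.154^2*(1-0.45) / (0.01*0.45^3) = 2003.99
dP/L = 36041.1 + 2003.99 = 38045.1 Pa/m
dP = 38045.1 * 7.4 / 1000 = 281.5 kPa

281.5 kPa


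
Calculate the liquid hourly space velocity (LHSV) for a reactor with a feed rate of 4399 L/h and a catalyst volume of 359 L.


LHSV = volumetric feed rate / catalyst volume
= 4399 L/h / 359 L
= 12.25 h^-1

12.25 h^-1


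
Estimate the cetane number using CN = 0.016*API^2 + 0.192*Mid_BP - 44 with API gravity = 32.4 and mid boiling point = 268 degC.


CN = 0.016 * 32.4^2 + 0.192 * 268 - 44
CN = 16.79616 + 51.456 - 44 = 24.25216

24.25216


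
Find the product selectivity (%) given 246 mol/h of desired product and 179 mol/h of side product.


Selectivity = desired / (desired + undesired) * 100
Total products = 246 + 179 = 425 mol/h
S = 246 / 425 * 100
= 0.5788 * 100
= 57.88 %

57.88 %


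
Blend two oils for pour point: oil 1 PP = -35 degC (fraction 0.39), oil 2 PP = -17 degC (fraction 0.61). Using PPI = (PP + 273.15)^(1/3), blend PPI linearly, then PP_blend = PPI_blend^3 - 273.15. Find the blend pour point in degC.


PPI_1 = (-35 + 273.15)^(1/3) = 6.198456
PPI_2 = (-17 + 273.15)^(1/3) = 6.350844
PPI_blend = 0.39 * 6.198456 + 0.61 * 6.350844 = 6.291413
PP_blend = 6.291413^3 - 273.15 = 249.0259 - 273.15 = -24.12

-24.12 degC


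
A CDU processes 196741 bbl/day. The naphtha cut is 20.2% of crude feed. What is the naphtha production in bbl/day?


Crude throughput = 196741 bbl/day
Fraction yield = 20.2%
yield = throughput * fraction / 100
yield = 196741 * 20.2 / 100 = 39741.682

39741.682 bbl/day


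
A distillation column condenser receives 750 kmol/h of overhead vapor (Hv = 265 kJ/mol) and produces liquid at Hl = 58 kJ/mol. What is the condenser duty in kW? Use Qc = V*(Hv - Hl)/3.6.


Qc = 750 * (265 - 58) / 3.6 = 750 * 207 / 3.6 = 43120

43120 kW


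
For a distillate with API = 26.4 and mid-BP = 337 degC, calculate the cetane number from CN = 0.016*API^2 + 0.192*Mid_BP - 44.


CN = 0.016 * 26.4^2 + 0.192 * 337 - 44
CN = 11.15136 + 64.704 - 44 = 31.85536

31.85536


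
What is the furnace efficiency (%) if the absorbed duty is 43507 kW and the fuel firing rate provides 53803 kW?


Furnace efficiency = Q_absorbed / Q_fuel * 100
= 43507 / 53803 * 100 = 80.86

80.86 %
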